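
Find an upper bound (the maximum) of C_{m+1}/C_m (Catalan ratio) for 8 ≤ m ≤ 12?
25/7

Working:
C_{m+1}/C_m = 2(2m+1)/(m+2), which increases with m. Maximum at m = 12: 2·25/14 = 25/7.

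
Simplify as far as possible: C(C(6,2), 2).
105
C(6,2) = 15, then C(15, 2) = 105.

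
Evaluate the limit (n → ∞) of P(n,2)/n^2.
1

Reasoning: P(n,2) = n(n-1) ≈ n^2 for large n. Limit = 1.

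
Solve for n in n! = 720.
6

Explanation: n! is strictly increasing. 4! = 24, 5! = 120, 6! = 720 ✓. So n = 6.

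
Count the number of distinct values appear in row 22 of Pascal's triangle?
12

Working:
Row 22 has entries C(22,0)..C(22,22); by symmetry C(22,k)=C(22,22-k), giving 12 distinct values.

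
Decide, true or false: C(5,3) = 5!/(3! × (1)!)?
False
The correct denominator is 3!×2!, giving C(5,3) = 10; the stated RHS is 5!/(3!×1!) = 20 ≠ 10, so the statement does not hold.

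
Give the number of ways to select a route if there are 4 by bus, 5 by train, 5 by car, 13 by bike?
By the addition principle: 4 + 5 + 5 + 13 = 27.

Answer: 27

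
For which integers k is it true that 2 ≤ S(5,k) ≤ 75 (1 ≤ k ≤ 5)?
2, 3, 4

S(5,1)=1; S(5,2)=15; S(5,3)=25; S(5,4)=10; S(5,5)=1. So valid k = 2, 3, 4.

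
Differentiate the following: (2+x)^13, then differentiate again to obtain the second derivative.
First derivative: 13(2+x)^{12}. Second derivative: 13·12·(2+x)^{11} = 156(2+x)^{11}.

Answer: 156(2+x)^11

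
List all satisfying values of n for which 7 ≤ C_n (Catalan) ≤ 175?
4, 5, 6

Working:
C_3=5; C_4=14; C_5=42; C_6=132; C_7=429. So valid n = 4, 5, 6.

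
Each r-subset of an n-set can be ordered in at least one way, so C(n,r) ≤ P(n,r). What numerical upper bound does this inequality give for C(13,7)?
8,648,640

Working:
P(13,7) = 13·12·11·10·9·8·7 = 8,648,640, so C(13,7) ≤ 8,648,640. (The bound is loose by a factor of 7! = 5,040: C(13,7) = 8,648,640/5,040 = 1,716.)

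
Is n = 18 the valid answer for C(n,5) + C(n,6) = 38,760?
No

Reasoning: C(18,5) + C(18,6) = 8,568 + 18,564 = 27,132, which does not equal 38,760.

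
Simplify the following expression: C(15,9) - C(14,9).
3,003
C(15,9) - C(14,9) = C(14,8) = 3,003.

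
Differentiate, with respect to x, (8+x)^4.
Using the power rule: d/dx (8+x)^4 = 4(8+x)^{3}.
Final answer: 4(8+x)^3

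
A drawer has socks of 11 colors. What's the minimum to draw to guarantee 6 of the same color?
56

Worst case: 5 of each = 55. One more: 56.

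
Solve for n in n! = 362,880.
9

Solution: n! is strictly increasing. 7! = 5,040, 8! = 40,320, 9! = 362,880 ✓. So n = 9.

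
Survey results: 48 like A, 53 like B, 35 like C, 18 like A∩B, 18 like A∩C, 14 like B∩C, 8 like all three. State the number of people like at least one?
94
|A∪B∪C| = 48+53+35-18-18-14+8 = 94.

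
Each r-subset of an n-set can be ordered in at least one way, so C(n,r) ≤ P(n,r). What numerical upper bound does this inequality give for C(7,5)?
2,520

Solution: P(7,5) = 7·6·5·4·3 = 2,520, so C(7,5) ≤ 2,520. (The bound is loose by a factor of 5! = 120: C(7,5) = 2,520/120 = 21.)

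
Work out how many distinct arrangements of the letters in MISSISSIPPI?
34,650

Working:
Word has 11 letters (M=1, I=4, S=4, P=2). Arrangements: 11!/Π(k!) = 34,650.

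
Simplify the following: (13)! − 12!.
(13)! − 12! = (13)·12! − 12! = (13−1)·12! = 12·12! = 5,748,019,200.
Final answer: 5,748,019,200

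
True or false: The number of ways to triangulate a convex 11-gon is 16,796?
False

Solution: Triangulations of a convex 11-gon are counted by the Catalan number C_9: C_9 = C(18,9)/(9+1) = 48,620/10 = 4,862.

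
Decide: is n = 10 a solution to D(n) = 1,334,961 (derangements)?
D(10) = (10-1)·[D(9) + D(8)] = 9·[133,496 + 14,833] = 1,334,961, which equals 1,334,961.
Final answer: Yes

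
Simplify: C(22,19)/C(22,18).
C(n,k+1)/C(n,k) = (n−k)/(k+1). Here (22−18)/(18+1) = 4/19 = 4/19.

Answer: 4/19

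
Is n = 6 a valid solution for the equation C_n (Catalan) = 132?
Yes
C_6 = C(12,6)/(6+1) = 924/7 = 132, which equals 132.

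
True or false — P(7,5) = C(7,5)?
False
P(7,5) = 2,520 but C(7,5) = 21; they differ by a factor of 5! = 120, so the statement does not hold.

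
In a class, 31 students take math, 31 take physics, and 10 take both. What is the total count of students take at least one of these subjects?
52

Working:
|A∪B| = |A|+|B|-|A∩B| = 31+31-10 = 52.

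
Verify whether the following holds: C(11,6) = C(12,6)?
False

Reasoning: LHS = C(11,6) = 462; RHS = C(12,6) = 924. 462 ≠ 924, so the statement does not hold.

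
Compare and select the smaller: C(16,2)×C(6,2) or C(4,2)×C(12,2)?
C(4,2)×C(12,2)

C(16,2)×C(6,2)=1,800, C(4,2)×C(12,2)=396.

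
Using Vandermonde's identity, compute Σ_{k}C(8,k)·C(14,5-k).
26,334

Explanation: = C(8+14,5) = C(22,5) = 26,334.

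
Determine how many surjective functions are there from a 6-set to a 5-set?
Onto functions = 5! × S(6,5)
First compute S(6,5) via recurrence:
Using the Stirling recurrence: S(n,k) = k·S(n-1,k) + S(n-1,k-1)
S(6,5) = 5·S(5,5) + S(5,4)
         = 5·1 + 10
         = 5 + 10
         = 15
Then: 120 × 15 = 1,800
Final answer: 1,800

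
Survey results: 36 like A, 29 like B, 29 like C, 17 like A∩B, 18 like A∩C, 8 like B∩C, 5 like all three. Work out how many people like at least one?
56
|A∪B∪C| = 36+29+29-17-18-8+5 = 56.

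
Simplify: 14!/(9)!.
240,240
This equals 14×13×...×10 = 240,240.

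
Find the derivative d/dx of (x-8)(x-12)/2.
(2x - 20)/2

Solution: d/dx[(x-8)(x-12)] = (x-12) + (x-8) = 2x - 20. Dividing by 2 gives (2x - 20)/2.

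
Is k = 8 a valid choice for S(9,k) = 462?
No

Explanation: S(9,8) = 8·S(8,8) + S(8,7) = 8·1 + 28 = 36, which does not equal 462.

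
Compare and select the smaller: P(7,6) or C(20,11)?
P(7,6)
P(7,6)=5,040, C(20,11)=167,960.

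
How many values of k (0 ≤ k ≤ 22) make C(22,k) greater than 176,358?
7
Row 22 is unimodal and symmetric about k=22/2. C(22,7)=170,544 ≤ 176,358; C(22,8)=319,770 > 176,358; by symmetry C(22,k) > 176,358 for k = 8..14. That's 14 - 8 + 1 = 7 values.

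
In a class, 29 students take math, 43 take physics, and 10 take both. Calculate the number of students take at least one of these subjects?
62

|A∪B| = |A|+|B|-|A∩B| = 29+43-10 = 62.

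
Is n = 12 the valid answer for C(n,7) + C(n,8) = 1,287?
Yes

Solution: C(12,7) + C(12,8) = 792 + 495 = 1,287, which equals 1,287.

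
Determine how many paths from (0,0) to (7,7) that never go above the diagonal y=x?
429

Working:
Counted by the Catalan number C_7: C_7 = C(14,7)/(7+1) = 3,432/8 = 429.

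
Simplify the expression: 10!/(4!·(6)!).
210

Working:
This is C(10,4) = 210.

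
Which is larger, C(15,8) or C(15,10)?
C(15,8)

Working:
C(15,8)=6,435, C(15,10)=3,003.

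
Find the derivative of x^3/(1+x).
(3x^2(1+x) - x^3)/(1+x)²

Working:
Quotient rule: [3x^{2}(1+x) - x^3]/(1+x)².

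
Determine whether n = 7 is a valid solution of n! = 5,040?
Yes

Working:
7! = 7·6! = 7·720 = 5,040, which equals 5,040.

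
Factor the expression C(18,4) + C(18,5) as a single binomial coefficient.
C(19,5)

Working:
By Pascal's identity: C(18,4) + C(18,5) = C(19,5) = 11,628.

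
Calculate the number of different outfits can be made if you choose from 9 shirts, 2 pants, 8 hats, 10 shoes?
1,440

By the multiplication principle: 9 × 2 × 8 × 10 = 1,440.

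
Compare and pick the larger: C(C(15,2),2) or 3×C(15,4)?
C(C(15,2),2)

C(C(15,2),2)=5,460, 3×C(15,4)=4,095.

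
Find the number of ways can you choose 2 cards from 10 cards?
45

C(10,2) = 10! / (2! × (10-2)!)
         = 10! / (2! × 8!)
         = 45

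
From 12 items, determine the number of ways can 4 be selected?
495

Working:
C(12,4) = 12! / (4! × (12-4)!)
         = 12! / (4! × 8!)
         = 495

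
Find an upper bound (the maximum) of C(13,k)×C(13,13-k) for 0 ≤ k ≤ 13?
2,944,656

Working:
C(13,k)·C(13,13-k) = C(13,k)², maximised at the centre k = 6: C(13,6)² = 2,944,656.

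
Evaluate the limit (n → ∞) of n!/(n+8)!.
n!/(n+8)! = 1/[(n+1)(n+2)···(n+8)] → 0 as n → ∞.

Answer: 0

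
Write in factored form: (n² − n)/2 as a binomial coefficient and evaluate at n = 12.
(n² − n)/2 = n(n−1)/2 = C(n,2). At n = 12: C(12,2) = 66.

Answer: C(n,2); C(12,2) = 66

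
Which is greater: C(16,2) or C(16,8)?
C(16,8)

Solution: C(16,2)=120, C(16,8)=12,870.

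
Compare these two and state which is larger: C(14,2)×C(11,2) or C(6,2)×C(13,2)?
C(14,2)×C(11,2)

Explanation: C(14,2)×C(11,2)=5,005, C(6,2)×C(13,2)=1,170.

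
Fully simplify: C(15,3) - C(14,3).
91

Solution: C(15,3) - C(14,3) = C(14,2) = 91.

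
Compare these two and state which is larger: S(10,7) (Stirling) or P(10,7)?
S(10,7) = 7·S(9,7) + S(9,6) = 7·462 + 2,646 = 5,880; P(10,7) = 604,800.
Final answer: P(10,7)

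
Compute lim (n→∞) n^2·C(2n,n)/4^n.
C(2n,n) ~ 4^n/√(πn), so n^2·C(2n,n)/4^n ~ n^(2 − 1/2)/√π → ∞.

Answer: ∞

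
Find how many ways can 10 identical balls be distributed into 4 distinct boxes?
286

Reasoning: C(10+4-1, 4-1) = C(13, 3) = 286.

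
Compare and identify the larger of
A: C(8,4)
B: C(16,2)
A=C(8,4)=70, B=C(16,2)=120.

Answer: B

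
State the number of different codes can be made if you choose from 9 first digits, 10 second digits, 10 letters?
900

Solution: By the multiplication principle: 9 × 10 × 10 = 900.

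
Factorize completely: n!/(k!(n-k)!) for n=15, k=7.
This is the binomial coefficient C(15,7) = 6,435.
Final answer: C(15,7) = 6,435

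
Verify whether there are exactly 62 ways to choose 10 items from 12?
False

C(12,10) = 66 ≠ 62.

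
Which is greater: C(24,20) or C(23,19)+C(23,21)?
C(24,20)

Solution: C(24,20)=10,626; C(23,19)+C(23,21)=8,855+253=9,108.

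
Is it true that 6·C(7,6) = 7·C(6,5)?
True
Absorption identity k·C(n,k) = n·C(n-1,k-1). LHS = 6·7 = 42; RHS = 7·6 = 42.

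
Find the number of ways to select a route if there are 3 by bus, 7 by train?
10

Reasoning: By the addition principle: 3 + 7 = 10.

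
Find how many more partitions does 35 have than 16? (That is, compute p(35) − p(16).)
Pentagonal recurrence p(n) = p(n−1) + p(n−2) − p(n−5) − p(n−7) + …: p(35) = p(34) + p(33) − p(30) − p(28) + p(23) + p(20) − p(13) − p(9) + p(0) = 12,310 + 10,143 − 5,604 − 3,718 + 1,255 + 627 − 101 − 30 + 1 = 14,883.
p(16) = p(15) + p(14) − p(11) − p(9) + p(4) + p(1) = 176 + 135 − 56 − 30 + 5 + 1 = 231.
Difference = 14,883 − 231 = 14,652.
Final answer: 14,652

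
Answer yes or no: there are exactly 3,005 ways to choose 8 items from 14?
C(14,8) = 3,003 ≠ 3005.
Final answer: No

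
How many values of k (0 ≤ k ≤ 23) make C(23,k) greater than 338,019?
8

Row 23 is unimodal and symmetric about k=23/2. C(23,7)=245,157 ≤ 338,019; C(23,8)=490,314 > 338,019; by symmetry C(23,k) > 338,019 for k = 8..15. That's 15 - 8 + 1 = 8 values.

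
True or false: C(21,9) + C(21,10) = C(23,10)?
False

Reasoning: Pascal's identity gives C(22,10) = 646,646, whereas C(23,10) = 1,144,066.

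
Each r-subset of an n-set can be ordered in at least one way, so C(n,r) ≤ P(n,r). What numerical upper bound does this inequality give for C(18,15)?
1,067,062,284,288,000

Solution: P(18,15) = 18·17·16·15·14·13·12·11·10·9·8·7·6·5·4 = 1,067,062,284,288,000, so C(18,15) ≤ 1,067,062,284,288,000. (The bound is loose by a factor of 15! = 1,307,674,368,000: C(18,15) = 1,067,062,284,288,000/1,307,674,368,000 = 816.)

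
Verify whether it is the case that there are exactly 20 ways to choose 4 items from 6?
False

Reasoning: C(6,4) = 15 ≠ 20.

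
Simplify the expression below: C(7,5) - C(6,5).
15

Solution: C(7,5) - C(6,5) = C(6,4) = 15.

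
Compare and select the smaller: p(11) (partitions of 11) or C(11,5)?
Pentagonal recurrence p(n) = p(n−1) + p(n−2) − p(n−5) − p(n−7) + …: p(11) = p(10) + p(9) − p(6) − p(4) = 42 + 30 − 11 − 5 = 56; C(11,5) = 462.

Answer: p(11)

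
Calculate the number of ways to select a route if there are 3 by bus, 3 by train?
6

Solution: By the addition principle: 3 + 3 = 6.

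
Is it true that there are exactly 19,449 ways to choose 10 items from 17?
False
C(17,10) = 19,448 ≠ 19449.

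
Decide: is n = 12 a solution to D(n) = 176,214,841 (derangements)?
Yes

Explanation: D(12) = (12-1)·[D(11) + D(10)] = 11·[14,684,570 + 1,334,961] = 176,214,841, which equals 176,214,841.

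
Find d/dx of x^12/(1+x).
(12x^11(1+x) - x^12)/(1+x)²

Explanation: Quotient rule: [12x^{11}(1+x) - x^12]/(1+x)².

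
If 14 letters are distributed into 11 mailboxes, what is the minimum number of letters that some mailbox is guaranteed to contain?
2

Working:
Pigeonhole: ⌈14/11⌉ = 2.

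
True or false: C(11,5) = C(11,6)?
Symmetry C(n,k) = C(n,n-k): C(11,5) = 462 and C(11,6) = 462. Both sides agree, so the statement holds.
Final answer: True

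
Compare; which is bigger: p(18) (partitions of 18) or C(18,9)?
C(18,9)

Pentagonal recurrence p(n) = p(n−1) + p(n−2) − p(n−5) − p(n−7) + …: p(18) = p(17) + p(16) − p(13) − p(11) + p(6) + p(3) = 297 + 231 − 101 − 56 + 11 + 3 = 385; C(18,9) = 48,620.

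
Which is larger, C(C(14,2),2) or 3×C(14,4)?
C(C(14,2),2)

C(C(14,2),2)=4,095, 3×C(14,4)=3,003.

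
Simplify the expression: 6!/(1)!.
720
This equals 6×5×...×2 = 720.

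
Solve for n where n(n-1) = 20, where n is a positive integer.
5

Reasoning: n² − n − 20 = 0, so n = (1 ± √(1 + 4·20))/2 = (1 ± √81)/2 = (1 ± 9)/2, i.e. n = 5 or n = -4. Taking the positive root, n = 5 (check: 5×4 = 20).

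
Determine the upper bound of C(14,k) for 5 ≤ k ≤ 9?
C(14,k) is maximised at the centre of the row: C(14,7) = 3,432.

Answer: 3,432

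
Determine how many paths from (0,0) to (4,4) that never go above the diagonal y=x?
14

Working:
Counted by the Catalan number C_4: C_4 = C(8,4)/(4+1) = 70/5 = 14.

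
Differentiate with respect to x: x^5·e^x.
(5x^4 + x^5)e^x
Product rule: d/dx[x^5]·e^x + x^5·d/dx[e^x] = 5x^{4}e^x + x^5e^x.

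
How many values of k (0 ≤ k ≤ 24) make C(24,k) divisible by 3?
16

Solution: Checking C(24,k) mod 3 for k = 0..24: divisible at k = 1, 2, 4, 5, 7, 8, 10, 11, 13, 14, 16, 17, 19, 20, 22, 23. That's 16 values.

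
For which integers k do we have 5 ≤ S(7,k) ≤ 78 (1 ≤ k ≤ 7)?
S(7,1)=1; S(7,2)=63; S(7,3)=301; S(7,4)=350; S(7,5)=140; S(7,6)=21; S(7,7)=1. So valid k = 2, 6.
Final answer: 2, 6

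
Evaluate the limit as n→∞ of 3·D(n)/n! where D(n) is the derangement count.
3/e

Reasoning: D(n)/n! → 1/e, so 3·D(n)/n! → 3/e.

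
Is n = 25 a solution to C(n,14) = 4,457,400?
C(25,14) = 25·24·23·22·21·20·19·18·17·16·15·14·13·12/14! = 388,588,515,194,880,000/87,178,291,200 = 4,457,400, which equals 4,457,400.

Answer: Yes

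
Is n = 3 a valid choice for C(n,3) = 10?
No
C(3,3) = 3·2·1/3! = 6/6 = 1, which does not equal 10.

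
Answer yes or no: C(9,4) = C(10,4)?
No
LHS = C(9,4) = 126; RHS = C(10,4) = 210. 126 ≠ 210, so the statement does not hold.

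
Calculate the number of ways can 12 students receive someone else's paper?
176,214,841

Using D(n) = (n-1)[D(n-1) + D(n-2)]:
D(12) = (12-1) × [D(11) + D(10)]
      = 11 × [14684570 + 1334961]
      = 11 × 16019531
      = 176,214,841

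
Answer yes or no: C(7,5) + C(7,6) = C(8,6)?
Yes
Pascal's identity: LHS = 21 + 7 = 28; RHS = C(8,6) = 28. Both sides agree, so the statement holds.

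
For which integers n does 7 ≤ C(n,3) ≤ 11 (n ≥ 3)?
5
C(4,3)=4; C(5,3)=10; C(6,3)=20. So valid n = 5.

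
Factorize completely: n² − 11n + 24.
(n − 3)(n − 8)

Explanation: Seek roots whose sum is 11 and product is 24: (3, 8). So n² − 11n + 24 = (n − 3)(n − 8).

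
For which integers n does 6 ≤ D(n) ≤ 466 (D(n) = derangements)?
4, 5, 6

Solution: Using D(n) = (n−1)[D(n−1) + D(n−2)] with D(1)=0, D(2)=1: D(3)=2; D(4)=9; D(5)=44; D(6)=265; D(7)=1,854. So valid n = 4, 5, 6.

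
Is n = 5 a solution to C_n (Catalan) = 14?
No
C_5 = C(10,5)/(5+1) = 252/6 = 42, which does not equal 14.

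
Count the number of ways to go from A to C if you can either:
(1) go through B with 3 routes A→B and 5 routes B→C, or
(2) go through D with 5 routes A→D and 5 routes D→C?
40

Reasoning: Route via B: 3×5=15. Route via D: 5×5=25. Total: 40.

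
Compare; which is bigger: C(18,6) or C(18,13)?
C(18,6)
C(18,6)=18,564, C(18,13)=8,568.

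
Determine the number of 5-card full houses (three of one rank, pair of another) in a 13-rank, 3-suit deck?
468
Triple rank: 13. Triple suits: C(3,3)=1. Pair rank: 12. Pair suits: C(3,2)=3. Total: 468.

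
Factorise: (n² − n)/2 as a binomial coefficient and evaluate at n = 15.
C(n,2); C(15,2) = 105

Working:
(n² − n)/2 = n(n−1)/2 = C(n,2). At n = 15: C(15,2) = 105.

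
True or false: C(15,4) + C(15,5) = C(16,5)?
Pascal's identity C(n,k) + C(n,k+1) = C(n+1,k+1): 1,365 + 3,003 = 4,368 = C(16,5).
Final answer: True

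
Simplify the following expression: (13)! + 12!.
6,706,022,400

Reasoning: (13)! + 12! = (13)·12! + 12! = (13+1)·12! = 14·12! = 6,706,022,400.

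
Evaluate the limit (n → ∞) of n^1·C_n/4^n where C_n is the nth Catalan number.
0
C_n ~ 4^n/(n^(3/2)√π), so n^1·C_n/4^n ~ n^(1 − 3/2)/√π → 0.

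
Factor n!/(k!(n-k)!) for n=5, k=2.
C(5,2) = 10

Explanation: This is the binomial coefficient C(5,2) = 10.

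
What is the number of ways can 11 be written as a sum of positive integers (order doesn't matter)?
56

Explanation: Pentagonal recurrence p(n) = p(n−1) + p(n−2) − p(n−5) − p(n−7) + …: p(11) = p(10) + p(9) − p(6) − p(4) = 42 + 30 − 11 − 5 = 56.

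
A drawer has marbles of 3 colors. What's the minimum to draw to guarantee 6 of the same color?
16

Working:
Worst case: 5 of each = 15. One more: 16.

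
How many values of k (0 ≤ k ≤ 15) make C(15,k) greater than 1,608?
6

Solution: Row 15 is unimodal and symmetric about k=15/2. C(15,4)=1,365 ≤ 1,608; C(15,5)=3,003 > 1,608; by symmetry C(15,k) > 1,608 for k = 5..10. That's 10 - 5 + 1 = 6 values.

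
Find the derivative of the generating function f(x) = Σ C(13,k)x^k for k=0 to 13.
Σ k·C(13,k)x^(k-1) for k=1 to 13

Term-by-term differentiation gives Σ k·C(13,k)x^{k-1} for k=1 to 13.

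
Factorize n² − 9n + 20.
(n − 4)(n − 5)

Solution: Seek roots whose sum is 9 and product is 20: (4, 5). So n² − 9n + 20 = (n − 4)(n − 5).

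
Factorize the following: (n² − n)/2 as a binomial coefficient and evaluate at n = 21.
C(n,2); C(21,2) = 210

Working:
(n² − n)/2 = n(n−1)/2 = C(n,2). At n = 21: C(21,2) = 210.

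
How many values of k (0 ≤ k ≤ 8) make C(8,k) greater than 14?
5
Row 8 is unimodal and symmetric about k=8/2. C(8,1)=8 ≤ 14; C(8,2)=28 > 14; by symmetry C(8,k) > 14 for k = 2..6. That's 6 - 2 + 1 = 5 values.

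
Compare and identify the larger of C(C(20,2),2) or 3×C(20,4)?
C(C(20,2),2)

Solution: C(C(20,2),2)=17,955, 3×C(20,4)=14,535.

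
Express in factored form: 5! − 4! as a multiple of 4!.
4 × 4! = 96
5! − 4! = 5·4! − 4! = (5 − 1)·4! = 4 × 4! = 96.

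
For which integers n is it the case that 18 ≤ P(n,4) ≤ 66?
P(3,4)=0; P(4,4)=24; P(5,4)=120. So valid n = 4.
Final answer: 4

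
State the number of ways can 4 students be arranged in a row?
24

Working:
Arrangements of 4 distinct objects: 4! = 24.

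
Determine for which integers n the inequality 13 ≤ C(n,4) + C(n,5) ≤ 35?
C(5,4)+C(5,5)=6; C(6,4)+C(6,5)=21; C(7,4)+C(7,5)=56. So valid n = 6.
Final answer: 6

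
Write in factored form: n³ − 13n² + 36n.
n(n − 4)(n − 9)

Working:
n³ − 13n² + 36n = n(n² − 13n + 36) = n(n − 4)(n − 9).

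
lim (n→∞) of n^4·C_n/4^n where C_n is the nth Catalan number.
C_n ~ 4^n/(n^(3/2)√π), so n^4·C_n/4^n ~ n^(4 − 3/2)/√π → ∞.
Final answer: ∞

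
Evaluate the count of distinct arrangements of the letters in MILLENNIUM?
226,800

Word has 10 letters (M=2, I=2, L=2, E=1, N=2, U=1). Arrangements: 10!/Π(k!) = 226,800.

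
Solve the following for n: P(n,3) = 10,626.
23

Explanation: P(n,3) = n(n−1)(n−2) is increasing in n; n(n−1)(n−2) ≈ (n−1)^3 = 10,626 gives n ≈ 23.0. Check: P(21,3) = 7,980, P(22,3) = 9,240, P(23,3) = 10,626 ✓. So n = 23.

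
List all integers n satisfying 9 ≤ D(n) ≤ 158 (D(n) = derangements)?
4, 5

Solution: Using D(n) = (n−1)[D(n−1) + D(n−2)] with D(1)=0, D(2)=1: D(3)=2; D(4)=9; D(5)=44; D(6)=265. So valid n = 4, 5.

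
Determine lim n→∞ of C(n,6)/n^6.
C(n,6) ≈ n^6/6! for large n. Limit = 1/6! = 1/720.
Final answer: 1/720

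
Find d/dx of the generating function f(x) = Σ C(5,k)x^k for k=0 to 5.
Σ k·C(5,k)x^(k-1) for k=1 to 5

Explanation: Term-by-term differentiation gives Σ k·C(5,k)x^{k-1} for k=1 to 5.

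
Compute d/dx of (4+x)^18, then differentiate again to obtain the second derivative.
306(4+x)^16

Working:
First derivative: 18(4+x)^{17}. Second derivative: 18·17·(4+x)^{16} = 306(4+x)^{16}.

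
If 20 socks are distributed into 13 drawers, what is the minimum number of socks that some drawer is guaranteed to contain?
2
Pigeonhole: ⌈20/13⌉ = 2.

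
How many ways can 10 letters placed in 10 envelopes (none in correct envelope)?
1,334,961

Using D(n) = (n-1)[D(n-1) + D(n-2)]:
D(10) = (10-1) × [D(9) + D(8)]
      = 9 × [133496 + 14833]
      = 9 × 148329
      = 1,334,961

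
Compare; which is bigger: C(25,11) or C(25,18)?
C(25,11)

Explanation: C(25,11)=4,457,400, C(25,18)=480,700.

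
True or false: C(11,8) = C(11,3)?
True

Explanation: Symmetry C(n,k) = C(n,n-k): C(11,8) = 165 and C(11,3) = 165. Both sides agree, so the statement holds.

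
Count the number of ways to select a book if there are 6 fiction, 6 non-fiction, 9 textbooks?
By the addition principle: 6 + 6 + 9 = 21.

Answer: 21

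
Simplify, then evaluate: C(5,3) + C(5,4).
15

Working:
By Pascal's identity: C(6,4) = 15.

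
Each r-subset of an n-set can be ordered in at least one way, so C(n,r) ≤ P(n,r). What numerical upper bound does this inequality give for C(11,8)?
6,652,800

Explanation: P(11,8) = 11·10·9·8·7·6·5·4 = 6,652,800, so C(11,8) ≤ 6,652,800. (The bound is loose by a factor of 8! = 40,320: C(11,8) = 6,652,800/40,320 = 165.)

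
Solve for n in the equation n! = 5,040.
n! is strictly increasing. 5! = 120, 6! = 720, 7! = 5,040 ✓. So n = 7.
Final answer: 7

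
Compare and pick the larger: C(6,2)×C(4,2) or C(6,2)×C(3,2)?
C(6,2)×C(4,2)

Reasoning: C(6,2)×C(4,2)=90, C(6,2)×C(3,2)=45.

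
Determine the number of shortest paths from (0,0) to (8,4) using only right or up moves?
495
Choose 8 rights from 12 moves: C(12,8) = 495.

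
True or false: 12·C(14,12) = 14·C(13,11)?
True

Solution: Absorption identity k·C(n,k) = n·C(n-1,k-1). LHS = 12·91 = 1,092; RHS = 14·78 = 1,092.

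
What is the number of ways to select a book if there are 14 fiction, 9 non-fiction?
23

Solution: By the addition principle: 14 + 9 = 23.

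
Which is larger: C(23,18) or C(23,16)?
C(23,18)=33,649, C(23,16)=245,157.

Answer: C(23,16)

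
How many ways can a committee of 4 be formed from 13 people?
715
C(13,4) = 13! / (4! × (13-4)!)
         = 13! / (4! × 9!)
         = 715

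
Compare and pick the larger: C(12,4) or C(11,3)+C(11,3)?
C(12,4)=495; C(11,3)+C(11,3)=165+165=330.

Answer: C(12,4)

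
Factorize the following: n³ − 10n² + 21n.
n(n − 3)(n − 7)

n³ − 10n² + 21n = n(n² − 10n + 21) = n(n − 3)(n − 7).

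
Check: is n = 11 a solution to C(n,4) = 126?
No

C(11,4) = 11·10·9·8/4! = 7,920/24 = 330, which does not equal 126.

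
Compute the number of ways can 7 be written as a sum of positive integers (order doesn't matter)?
15

Working:
Pentagonal recurrence p(n) = p(n−1) + p(n−2) − p(n−5) − p(n−7) + …: p(7) = p(6) + p(5) − p(2) − p(0) = 11 + 7 − 2 − 1 = 15.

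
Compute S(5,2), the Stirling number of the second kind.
15

Reasoning: Using the Stirling recurrence: S(n,k) = k·S(n-1,k) + S(n-1,k-1)
S(5,2) = 2·S(4,2) + S(4,1)
         = 2·7 + 1
         = 14 + 1
         = 15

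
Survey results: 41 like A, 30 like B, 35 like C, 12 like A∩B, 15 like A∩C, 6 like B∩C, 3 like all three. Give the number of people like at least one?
76

Working:
|A∪B∪C| = 41+30+35-12-15-6+3 = 76.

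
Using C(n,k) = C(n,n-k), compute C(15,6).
5,005

Explanation: C(15,6) = C(15,9) = 5,005.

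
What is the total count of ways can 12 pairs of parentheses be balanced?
208,012

Reasoning: Using the Catalan number formula: C_n = C(2n, n) / (n+1)
C_12 = C(24, 12) / (12+1)
     = 2704156 / 13
     = 208,012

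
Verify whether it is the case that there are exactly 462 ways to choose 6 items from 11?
True

Solution: C(11,6) = 462.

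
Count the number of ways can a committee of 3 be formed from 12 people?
C(12,3) = 12! / (3! × (12-3)!)
         = 12! / (3! × 9!)
         = 220

Answer: 220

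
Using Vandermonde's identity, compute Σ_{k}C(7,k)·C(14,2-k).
= C(7+14,2) = C(21,2) = 210.

Answer: 210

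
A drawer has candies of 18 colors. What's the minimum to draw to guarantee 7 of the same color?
109

Solution: Worst case: 6 of each = 108. One more: 109.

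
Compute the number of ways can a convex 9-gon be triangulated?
Using the Catalan number formula: C_n = C(2n, n) / (n+1)
C_7 = C(14, 7) / (7+1)
     = 3432 / 8
     = 429

Answer: 429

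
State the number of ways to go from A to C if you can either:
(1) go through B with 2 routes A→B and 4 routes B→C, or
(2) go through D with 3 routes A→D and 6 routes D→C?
26

Route via B: 2×4=8. Route via D: 3×6=18. Total: 26.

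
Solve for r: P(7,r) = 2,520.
5

Working:
P(7,r) = 7·6·…·(7−r+1), a product of r factors. Multiplying down from 7: 7 = 7; 7·6 = 42; 7·6·5 = 210; 7·6·5·4 = 840; 7·6·5·4·3 = 2,520 ✓ (5 factors). So r = 5.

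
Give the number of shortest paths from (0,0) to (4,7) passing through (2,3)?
150

Reasoning: To (2,3): C(5,2)=10. From there: C(6,2)=15. Total: 150.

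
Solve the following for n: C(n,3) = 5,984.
34

Reasoning: C(n,3) = n(n−1)(n−2)/3! is increasing in n, and n(n−1)(n−2) = 3!·5,984 = 35,904 ≈ (n−1)^3 gives n ≈ 34.0. Check: C(32,3) = 4,960, C(33,3) = 5,456, C(34,3) = 5,984 ✓. So n = 34.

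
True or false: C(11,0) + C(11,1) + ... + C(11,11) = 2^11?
True

Reasoning: Binomial theorem with x = y = 1: Σ C(11,i) = (1+1)^11 = 2^11 = 2,048. The statement holds.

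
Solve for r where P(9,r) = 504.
3

P(9,r) = 9·8·…·(9−r+1), a product of r factors. Multiplying down from 9: 9 = 9; 9·8 = 72; 9·8·7 = 504 ✓ (3 factors). So r = 3.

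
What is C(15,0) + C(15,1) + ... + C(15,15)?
Sum of binomial coefficients = 2^15 = 32,768.
Final answer: 32,768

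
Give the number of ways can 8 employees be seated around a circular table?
5,040

Working:
Circular arrangements: (8-1)! = 5,040.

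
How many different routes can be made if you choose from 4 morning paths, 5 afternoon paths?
20

Explanation: By the multiplication principle: 4 × 5 = 20.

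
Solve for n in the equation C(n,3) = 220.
12

Explanation: C(n,3) = n(n−1)(n−2)/3! is increasing in n, and n(n−1)(n−2) = 3!·220 = 1,320 ≈ (n−1)^3 gives n ≈ 12.0. Check: C(10,3) = 120, C(11,3) = 165, C(12,3) = 220 ✓. So n = 12.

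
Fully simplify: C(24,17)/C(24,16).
C(n,k+1)/C(n,k) = (n−k)/(k+1). Here (24−16)/(16+1) = 8/17 = 8/17.

Answer: 8/17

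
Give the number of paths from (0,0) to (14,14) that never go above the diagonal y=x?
2,674,440

Counted by the Catalan number C_14: C_14 = C(28,14)/(14+1) = 40,116,600/15 = 2,674,440.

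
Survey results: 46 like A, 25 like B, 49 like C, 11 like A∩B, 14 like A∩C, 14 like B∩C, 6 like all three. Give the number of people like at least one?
|A∪B∪C| = 46+25+49-11-14-14+6 = 87.
Final answer: 87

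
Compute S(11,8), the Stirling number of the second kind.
11,880

Solution: Using the Stirling recurrence: S(n,k) = k·S(n-1,k) + S(n-1,k-1)
S(11,8) = 8·S(10,8) + S(10,7)
         = 8·750 + 5880
         = 6000 + 5880
         = 11,880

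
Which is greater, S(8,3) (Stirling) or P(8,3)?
S(8,3) = 3·S(7,3) + S(7,2) = 3·301 + 63 = 966; P(8,3) = 336.

Answer: S(8,3)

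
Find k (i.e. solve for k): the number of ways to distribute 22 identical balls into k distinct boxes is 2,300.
4

Working:
Stars and bars: the count is C(22+k−1, k−1), increasing in k. k=2: C(23,1) = 23, k=3: C(24,2) = 276, k=4: C(25,3) = 2,300 ✓. So k = 4.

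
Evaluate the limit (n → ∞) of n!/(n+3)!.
0
n!/(n+3)! = 1/[(n+1)(n+2)(n+3)] → 0 as n → ∞.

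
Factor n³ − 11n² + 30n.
n(n − 5)(n − 6)

n³ − 11n² + 30n = n(n² − 11n + 30) = n(n − 5)(n − 6).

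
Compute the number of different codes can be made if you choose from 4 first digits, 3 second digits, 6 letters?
72

Reasoning: By the multiplication principle: 4 × 3 × 6 = 72.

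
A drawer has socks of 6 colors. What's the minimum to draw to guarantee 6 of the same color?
Worst case: 5 of each = 30. One more: 31.

Answer: 31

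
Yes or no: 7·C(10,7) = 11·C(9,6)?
No
Absorption identity k·C(n,k) = n·C(n-1,k-1). LHS = 7·120 = 840; RHS = 11·84 = 924.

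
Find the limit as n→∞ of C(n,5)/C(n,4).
∞

Reasoning: C(n,5)/C(n,4) = (n-4)/5 → ∞ as n → ∞.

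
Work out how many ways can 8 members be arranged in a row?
40,320
Arrangements of 8 distinct objects: 8! = 40,320.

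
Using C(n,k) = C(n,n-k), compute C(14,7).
3,432

Reasoning: C(14,7) = C(14,7) = 3,432.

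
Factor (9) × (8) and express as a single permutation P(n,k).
P(9,2) = 9!/(7)!

Solution: Product of 2 consecutive descending integers starting at 9: P(9,2) = 9!/7! = 72.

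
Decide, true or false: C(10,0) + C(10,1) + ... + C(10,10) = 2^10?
True

Working:
Binomial theorem with x = y = 1: Σ C(10,i) = (1+1)^10 = 2^10 = 1,024. The statement holds.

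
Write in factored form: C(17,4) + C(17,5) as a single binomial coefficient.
C(18,5)

Reasoning: By Pascal's identity: C(17,4) + C(17,5) = C(18,5) = 8,568.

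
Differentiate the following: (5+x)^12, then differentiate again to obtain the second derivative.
132(5+x)^10
First derivative: 12(5+x)^{11}. Second derivative: 12·11·(5+x)^{10} = 132(5+x)^{10}.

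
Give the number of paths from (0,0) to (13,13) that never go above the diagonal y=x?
Counted by the Catalan number C_13: C_13 = C(26,13)/(13+1) = 10,400,600/14 = 742,900.
Final answer: 742,900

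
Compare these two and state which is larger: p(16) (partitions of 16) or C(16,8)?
Pentagonal recurrence p(n) = p(n−1) + p(n−2) − p(n−5) − p(n−7) + …: p(16) = p(15) + p(14) − p(11) − p(9) + p(4) + p(1) = 176 + 135 − 56 − 30 + 5 + 1 = 231; C(16,8) = 12,870.
Final answer: C(16,8)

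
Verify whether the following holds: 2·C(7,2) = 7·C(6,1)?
True

Working:
Absorption identity k·C(n,k) = n·C(n-1,k-1). LHS = 2·21 = 42; RHS = 7·6 = 42.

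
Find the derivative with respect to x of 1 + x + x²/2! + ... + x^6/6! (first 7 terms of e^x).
1 + x + x²/2! + ... + x^5/5!

Differentiating term by term gives the first 6 terms of e^x.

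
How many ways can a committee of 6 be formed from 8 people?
28

Explanation: C(8,6) = 8! / (6! × (8-6)!)
         = 8! / (6! × 2!)
         = 28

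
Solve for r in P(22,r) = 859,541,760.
P(22,r) = 22·21·…·(22−r+1), a product of r factors. Multiplying down from 22: 22 = 22; 22·21 = 462; 22·21·20 = 9,240; 22·21·20·19 = 175,560; 22·21·20·19·18 = 3,160,080; 22·21·20·19·18·17 = 53,721,360; 22·21·20·19·18·17·16 = 859,541,760 ✓ (7 factors). So r = 7.

Answer: 7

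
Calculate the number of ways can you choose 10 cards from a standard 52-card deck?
15,820,024,220

Solution: C(52,10) = 15,820,024,220.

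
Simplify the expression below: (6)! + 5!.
(6)! + 5! = (6)·5! + 5! = (6+1)·5! = 7·5! = 840.
Final answer: 840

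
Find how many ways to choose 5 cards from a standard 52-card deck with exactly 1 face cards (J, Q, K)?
1,096,680

Working:
12 face cards and 40 non-face cards: C(12,1) × C(40,4) = 12 × 91,390 = 1,096,680.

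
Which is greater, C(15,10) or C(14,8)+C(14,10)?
C(15,10)=3,003; C(14,8)+C(14,10)=3,003+1,001=4,004.

Answer: C(14,8)+C(14,10)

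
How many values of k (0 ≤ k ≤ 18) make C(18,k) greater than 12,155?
7
Row 18 is unimodal and symmetric about k=18/2. C(18,5)=8,568 ≤ 12,155; C(18,6)=18,564 > 12,155; by symmetry C(18,k) > 12,155 for k = 6..12. That's 12 - 6 + 1 = 7 values.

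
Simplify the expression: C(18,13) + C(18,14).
11,628
By Pascal's identity: C(19,14) = 11,628.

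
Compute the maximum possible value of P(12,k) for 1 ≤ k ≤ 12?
479,001,600

P(12,k) increases in k, so maximum at k = 12: 12! = 479,001,600.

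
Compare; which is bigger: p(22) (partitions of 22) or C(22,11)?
Pentagonal recurrence p(n) = p(n−1) + p(n−2) − p(n−5) − p(n−7) + …: p(22) = p(21) + p(20) − p(17) − p(15) + p(10) + p(7) − p(0) = 792 + 627 − 297 − 176 + 42 + 15 − 1 = 1,002; C(22,11) = 705,432.

Answer: C(22,11)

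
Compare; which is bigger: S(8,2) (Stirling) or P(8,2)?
S(8,2) = 2·S(7,2) + S(7,1) = 2·63 + 1 = 127; P(8,2) = 56.

Answer: S(8,2)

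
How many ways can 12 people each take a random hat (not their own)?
176,214,841

Reasoning: Using D(n) = (n-1)[D(n-1) + D(n-2)]:
D(12) = (12-1) × [D(11) + D(10)]
      = 11 × [14684570 + 1334961]
      = 11 × 16019531
      = 176,214,841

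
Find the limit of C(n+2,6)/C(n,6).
1

Explanation: Both numerator and denominator grow as n^6/6! for large n, so the ratio → 1.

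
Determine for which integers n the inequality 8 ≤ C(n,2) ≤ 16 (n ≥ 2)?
5, 6

C(4,2)=6; C(5,2)=10; C(6,2)=15; C(7,2)=21. So valid n = 5, 6.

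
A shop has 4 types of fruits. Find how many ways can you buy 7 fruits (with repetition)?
120
Stars and bars: C(7+4-1, 7) = C(10, 7) = 120.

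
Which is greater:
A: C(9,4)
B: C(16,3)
B

A=C(9,4)=126, B=C(16,3)=560.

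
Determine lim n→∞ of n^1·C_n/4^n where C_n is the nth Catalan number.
C_n ~ 4^n/(n^(3/2)√π), so n^1·C_n/4^n ~ n^(1 − 3/2)/√π → 0.

Answer: 0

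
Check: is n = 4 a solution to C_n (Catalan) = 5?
No

Reasoning: C_4 = C(8,4)/(4+1) = 70/5 = 14, which does not equal 5.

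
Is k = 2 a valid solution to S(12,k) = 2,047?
Yes

Solution: S(12,2) = 2·S(11,2) + S(11,1) = 2·1,023 + 1 = 2,047, which equals 2,047.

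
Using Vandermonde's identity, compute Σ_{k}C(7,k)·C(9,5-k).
4,368

Reasoning: = C(7+9,5) = C(16,5) = 4,368.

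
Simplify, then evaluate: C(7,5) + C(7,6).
28

Solution: By Pascal's identity: C(8,6) = 28.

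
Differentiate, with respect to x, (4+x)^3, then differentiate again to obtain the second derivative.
6(4+x)^1

Working:
First derivative: 3(4+x)^{2}. Second derivative: 3·2·(4+x)^{1} = 6(4+x)^{1}.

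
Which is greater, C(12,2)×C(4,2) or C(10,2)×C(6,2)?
C(10,2)×C(6,2)

Working:
C(12,2)×C(4,2)=396, C(10,2)×C(6,2)=675.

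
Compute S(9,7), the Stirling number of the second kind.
Using the Stirling recurrence: S(n,k) = k·S(n-1,k) + S(n-1,k-1)
S(9,7) = 7·S(8,7) + S(8,6)
         = 7·28 + 266
         = 196 + 266
         = 462
Final answer: 462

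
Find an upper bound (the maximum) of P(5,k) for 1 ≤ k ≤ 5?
120
P(5,k) increases in k, so maximum at k = 5: 5! = 120.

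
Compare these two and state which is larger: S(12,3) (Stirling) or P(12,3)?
S(12,3) = 3·S(11,3) + S(11,2) = 3·28,501 + 1,023 = 86,526; P(12,3) = 1,320.
Final answer: S(12,3)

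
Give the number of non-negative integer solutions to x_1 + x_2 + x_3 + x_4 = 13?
560

C(13+4-1, 4-1) = 560.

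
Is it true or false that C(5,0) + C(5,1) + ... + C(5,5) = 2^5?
True

Reasoning: Binomial theorem with x = y = 1: Σ C(5,i) = (1+1)^5 = 2^5 = 32. The statement holds.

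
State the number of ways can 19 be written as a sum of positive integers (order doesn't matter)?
Pentagonal recurrence p(n) = p(n−1) + p(n−2) − p(n−5) − p(n−7) + …: p(19) = p(18) + p(17) − p(14) − p(12) + p(7) + p(4) = 385 + 297 − 135 − 77 + 15 + 5 = 490.

Answer: 490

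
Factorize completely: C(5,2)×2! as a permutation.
C(5,2)×2! = [5!/(2!(3)!)]×2! = 5!/(3)! = P(5,2) = 20.

Answer: P(5,2)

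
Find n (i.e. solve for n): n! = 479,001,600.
12
n! is strictly increasing. 10! = 3,628,800, 11! = 39,916,800, 12! = 479,001,600 ✓. So n = 12.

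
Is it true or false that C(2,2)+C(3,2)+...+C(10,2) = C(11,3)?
True

Solution: Hockey stick identity gives Σ = C(11,3) = 165; RHS C(11,3) = 165.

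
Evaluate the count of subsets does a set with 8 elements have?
256

Explanation: Each element can be included or excluded: 2^8 = 256.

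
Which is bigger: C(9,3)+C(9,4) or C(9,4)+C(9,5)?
First=210, Second=252.

Answer: C(9,4)+C(9,5)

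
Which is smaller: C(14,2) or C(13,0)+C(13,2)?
C(13,0)+C(13,2)

Explanation: C(14,2)=91; C(13,0)+C(13,2)=1+78=79.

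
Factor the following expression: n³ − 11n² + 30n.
n(n − 5)(n − 6)

Reasoning: n³ − 11n² + 30n = n(n² − 11n + 30) = n(n − 5)(n − 6).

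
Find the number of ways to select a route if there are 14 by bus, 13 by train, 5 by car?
32

Reasoning: By the addition principle: 14 + 13 + 5 = 32.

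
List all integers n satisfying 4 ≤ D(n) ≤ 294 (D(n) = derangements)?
4, 5, 6

Solution: Using D(n) = (n−1)[D(n−1) + D(n−2)] with D(1)=0, D(2)=1: D(3)=2; D(4)=9; D(5)=44; D(6)=265; D(7)=1,854. So valid n = 4, 5, 6.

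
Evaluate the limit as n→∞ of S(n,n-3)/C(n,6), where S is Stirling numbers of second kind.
The leading term of S(n,n-3) as a polynomial in n is (5)!!·C(n,6), so the ratio → (5)!! = 15.
Final answer: 15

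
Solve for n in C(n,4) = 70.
8

Solution: C(n,4) = n(n−1)(n−2)(n−3)/4! is increasing in n, and n(n−1)(n−2)(n−3) = 4!·70 = 1,680 ≈ (n−1.5)^4 gives n ≈ 7.9. Check: C(6,4) = 15, C(7,4) = 35, C(8,4) = 70 ✓. So n = 8.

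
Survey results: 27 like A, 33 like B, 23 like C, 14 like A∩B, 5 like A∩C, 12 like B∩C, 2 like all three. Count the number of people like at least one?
|A∪B∪C| = 27+33+23-14-5-12+2 = 54.

Answer: 54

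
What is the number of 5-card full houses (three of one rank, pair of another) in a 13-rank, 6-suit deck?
46,800

Reasoning: Triple rank: 13. Triple suits: C(6,3)=20. Pair rank: 12. Pair suits: C(6,2)=15. Total: 46,800.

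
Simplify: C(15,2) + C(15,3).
560

Solution: By Pascal's identity: C(16,3) = 560.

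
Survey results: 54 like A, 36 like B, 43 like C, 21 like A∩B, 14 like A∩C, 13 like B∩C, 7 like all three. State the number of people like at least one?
|A∪B∪C| = 54+36+43-21-14-13+7 = 92.
Final answer: 92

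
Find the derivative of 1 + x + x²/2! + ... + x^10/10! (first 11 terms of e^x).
Differentiating term by term gives the first 10 terms of e^x.
Final answer: 1 + x + x²/2! + ... + x^9/9!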